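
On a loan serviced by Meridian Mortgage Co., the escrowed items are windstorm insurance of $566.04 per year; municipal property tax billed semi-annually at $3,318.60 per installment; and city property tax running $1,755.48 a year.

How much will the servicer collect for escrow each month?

$746.56

Windstorm insurance: $566.04/yr
Municipal property tax: $3,318.60 × 2 = $6,637.20/yr
City property tax: $1,755.48/yr
Total per year = $566.04 + $6,637.20 + $1,755.48 = $8,958.72
Per month = $8,958.72 / 12 = $746.56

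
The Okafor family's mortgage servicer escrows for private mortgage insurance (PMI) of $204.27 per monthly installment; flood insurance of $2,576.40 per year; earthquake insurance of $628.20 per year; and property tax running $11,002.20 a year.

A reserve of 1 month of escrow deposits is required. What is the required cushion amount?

$1,388.17

Private mortgage insurance (PMI) = $204.27 × 12 = $2,451.24
Flood insurance = $2,576.40
Earthquake insurance = $628.20
Property tax = $11,002.20
Total per year = $2,451.24 + $2,576.40 + $628.20 + $11,002.20 = $16,658.04
Per month = $16,658.04 ÷ 12 = $1,388.17
Required cushion = 1 × $1,388.17 = $1,388.17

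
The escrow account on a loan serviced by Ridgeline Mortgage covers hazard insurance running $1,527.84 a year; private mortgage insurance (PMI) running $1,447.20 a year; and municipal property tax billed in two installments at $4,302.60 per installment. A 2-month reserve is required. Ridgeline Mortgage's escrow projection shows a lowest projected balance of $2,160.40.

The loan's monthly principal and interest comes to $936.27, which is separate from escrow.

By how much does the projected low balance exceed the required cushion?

$230.36

Hazard insurance — $1,527.84
Private mortgage insurance (PMI) — $1,447.20
Municipal property tax — $4,302.60 × 2 = $8,605.20
Yearly total = $11,580.24
Per month = $11,580.24 ÷ 12 = $965.02
Cushion = 2 × $965.02 = $1,930.04
Surplus = $2,160.40 − $1,930.04 = $230.36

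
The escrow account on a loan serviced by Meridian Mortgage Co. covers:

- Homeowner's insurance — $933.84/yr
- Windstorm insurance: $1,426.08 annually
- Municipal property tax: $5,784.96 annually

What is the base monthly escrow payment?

Homeowner's insurance: $933.84 annually
Windstorm insurance: $1,426.08 annually
Municipal property tax: $5,784.96 annually
Annual escrow total = $933.84 + $1,426.08 + $5,784.96 = $8,144.88
Monthly escrow = $8,144.88 / 12 = $678.74

$678.74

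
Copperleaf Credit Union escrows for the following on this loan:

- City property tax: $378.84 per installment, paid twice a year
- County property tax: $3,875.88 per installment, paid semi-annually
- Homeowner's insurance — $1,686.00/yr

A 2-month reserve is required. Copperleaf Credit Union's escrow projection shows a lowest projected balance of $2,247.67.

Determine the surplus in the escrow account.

$548.43

City property tax: $378.84 × 2 = $757.68/yr
County property tax: $3,875.88 × 2 = $7,751.76/yr
Homeowner's insurance: $1,686.00/yr
Annual escrow total = $757.68 + $7,751.76 + $1,686.00 = $10,195.44
Per month = $10,195.44 / 12 = $849.62
Required reserve = 2 × $849.62 = $1,699.24
Excess over cushion: $2,247.67 − $1,699.24 = $548.43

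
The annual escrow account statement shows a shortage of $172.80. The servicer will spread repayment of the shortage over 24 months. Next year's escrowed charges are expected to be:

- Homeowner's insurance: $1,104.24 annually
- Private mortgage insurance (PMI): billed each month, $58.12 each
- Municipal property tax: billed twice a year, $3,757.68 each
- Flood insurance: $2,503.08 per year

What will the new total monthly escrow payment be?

$992.21

Homeowner's insurance: $1,104.24 per year
Private mortgage insurance (PMI): $58.12 × 12 = $697.44 per year
Municipal property tax: $3,757.68 × 2 = $7,515.36 per year
Flood insurance: $2,503.08 per year
Yearly total = $1,104.24 + $697.44 + $7,515.36 + $2,503.08 = $11,820.12
Base monthly escrow = $11,820.12 ÷ 12 = $985.01
Shortage per month = $172.80 / 24 = $7.20
Adjusted monthly = $985.01 + $7.20 = $992.21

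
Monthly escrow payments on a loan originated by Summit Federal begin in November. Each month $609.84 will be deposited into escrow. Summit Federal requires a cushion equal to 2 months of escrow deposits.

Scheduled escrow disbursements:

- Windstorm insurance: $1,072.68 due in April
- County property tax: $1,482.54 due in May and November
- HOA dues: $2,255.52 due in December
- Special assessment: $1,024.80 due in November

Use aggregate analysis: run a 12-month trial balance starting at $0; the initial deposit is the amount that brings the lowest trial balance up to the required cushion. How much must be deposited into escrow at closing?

$4,762.86

Cushion = 2 × $609.84 = $1,219.68
Trial balance (start $0, +$609.84 each month, − disbursements):
  Nov: +$609.84 − $2,507.34 → -$1,897.50
  Dec: +$609.84 − $2,255.52 → -$3,543.18
  Jan: +$609.84 → -$2,933.34
  Feb: +$609.84 → -$2,323.50
  Mar: +$609.84 → -$1,713.66
  Apr: +$609.84 − $1,072.68 → -$2,176.50
  May: +$609.84 − $1,482.54 → -$3,049.20
  Jun: +$609.84 → -$2,439.36
  Jul: +$609.84 → -$1,829.52
  Aug: +$609.84 → -$1,219.68
  Sep: +$609.84 → -$609.84
  Oct: +$609.84 → $0.00
Lowest trial balance = -$3,543.18 (Dec)
Initial deposit = cushion − low point = $1,219.68 − (-$3,543.18) = $4,762.86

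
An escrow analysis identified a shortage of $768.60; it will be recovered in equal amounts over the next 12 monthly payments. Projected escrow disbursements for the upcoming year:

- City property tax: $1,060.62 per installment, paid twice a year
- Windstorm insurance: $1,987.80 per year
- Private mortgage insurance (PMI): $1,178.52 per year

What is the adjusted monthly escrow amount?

$504.68

City property tax — $1,060.62 × 2 = $2,121.24 per year
Windstorm insurance — $1,987.80 per year
Private mortgage insurance (PMI) — $1,178.52 per year
Yearly total = $5,287.56
Base monthly escrow = $5,287.56 / 12 = $440.63
Shortage per month = $768.60 ÷ 12 = $64.05
Adjusted monthly = $440.63 + $64.05 = $504.68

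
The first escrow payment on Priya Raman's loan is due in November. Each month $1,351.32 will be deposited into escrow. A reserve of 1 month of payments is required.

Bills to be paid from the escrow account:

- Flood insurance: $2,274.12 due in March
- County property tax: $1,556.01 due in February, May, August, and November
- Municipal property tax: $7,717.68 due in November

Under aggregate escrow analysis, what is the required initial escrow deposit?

Cushion = 1 × $1,351.32 = $1,351.32
Trial balance (start $0, +$1,351.32 each month, − disbursements):
  Nov: +$1,351.32 − $9,273.69 → -$7,922.37
  Dec: +$1,351.32 → -$6,571.05
  Jan: +$1,351.32 → -$5,219.73
  Feb: +$1,351.32 − $1,556.01 → -$5,424.42
  Mar: +$1,351.32 − $2,274.12 → -$6,347.22
  Apr: +$1,351.32 → -$4,995.90
  May: +$1,351.32 − $1,556.01 → -$5,200.59
  Jun: +$1,351.32 → -$3,849.27
  Jul: +$1,351.32 → -$2,497.95
  Aug: +$1,351.32 − $1,556.01 → -$2,702.64
  Sep: +$1,351.32 → -$1,351.32
  Oct: +$1,351.32 → $0.00
Lowest trial balance = -$7,922.37 (Nov)
Initial deposit = cushion − low point = $1,351.32 − (-$7,922.37) = $9,273.69

$9,273.69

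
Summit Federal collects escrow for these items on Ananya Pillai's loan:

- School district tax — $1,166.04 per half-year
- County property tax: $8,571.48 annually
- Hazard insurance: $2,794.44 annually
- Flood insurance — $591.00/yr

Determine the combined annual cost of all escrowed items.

School district tax — $1,166.04 × 2 = $2,332.08 per year
County property tax — $8,571.48 per year
Hazard insurance — $2,794.44 per year
Flood insurance — $591.00 per year
Combined annual = $14,289.00

$14,289.00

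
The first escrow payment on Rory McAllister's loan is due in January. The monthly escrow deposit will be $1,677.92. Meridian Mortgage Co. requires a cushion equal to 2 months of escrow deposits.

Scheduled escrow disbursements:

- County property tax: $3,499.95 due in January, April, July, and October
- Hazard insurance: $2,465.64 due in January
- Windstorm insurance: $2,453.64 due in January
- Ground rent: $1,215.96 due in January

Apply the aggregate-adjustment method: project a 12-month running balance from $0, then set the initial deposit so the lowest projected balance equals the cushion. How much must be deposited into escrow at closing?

Cushion = 2 × $1,677.92 = $3,355.84
Trial balance (start $0, +$1,677.92 each month, − disbursements):
  Jan: +$1,677.92 − $9,635.19 → -$7,957.27
  Feb: +$1,677.92 → -$6,279.35
  Mar: +$1,677.92 → -$4,601.43
  Apr: +$1,677.92 − $3,499.95 → -$6,423.46
  May: +$1,677.92 → -$4,745.54
  Jun: +$1,677.92 → -$3,067.62
  Jul: +$1,677.92 − $3,499.95 → -$4,889.65
  Aug: +$1,677.92 → -$3,211.73
  Sep: +$1,677.92 → -$1,533.81
  Oct: +$1,677.92 − $3,499.95 → -$3,355.84
  Nov: +$1,677.92 → -$1,677.92
  Dec: +$1,677.92 → $0.00
Lowest trial balance = -$7,957.27 (Jan)
Initial deposit = cushion − low point = $3,355.84 − (-$7,957.27) = $11,313.11

$11,313.11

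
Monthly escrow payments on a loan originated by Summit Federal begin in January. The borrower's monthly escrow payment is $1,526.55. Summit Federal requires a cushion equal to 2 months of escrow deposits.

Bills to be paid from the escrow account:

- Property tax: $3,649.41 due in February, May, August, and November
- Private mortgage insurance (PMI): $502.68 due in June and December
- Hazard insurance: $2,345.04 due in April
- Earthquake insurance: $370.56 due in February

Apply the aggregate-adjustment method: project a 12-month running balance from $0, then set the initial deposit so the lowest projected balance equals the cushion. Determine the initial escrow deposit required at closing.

Cushion = 2 × $1,526.55 = $3,053.10
Trial balance (start $0, +$1,526.55 each month, − disbursements):
  Jan: +$1,526.55 → $1,526.55
  Feb: +$1,526.55 − $4,019.97 → -$966.87
  Mar: +$1,526.55 → $559.68
  Apr: +$1,526.55 − $2,345.04 → -$258.81
  May: +$1,526.55 − $3,649.41 → -$2,381.67
  Jun: +$1,526.55 − $502.68 → -$1,357.80
  Jul: +$1,526.55 → $168.75
  Aug: +$1,526.55 − $3,649.41 → -$1,954.11
  Sep: +$1,526.55 → -$427.56
  Oct: +$1,526.55 → $1,098.99
  Nov: +$1,526.55 − $3,649.41 → -$1,023.87
  Dec: +$1,526.55 − $502.68 → $0.00
Lowest trial balance = -$2,381.67 (May)
Initial deposit = cushion − low point = $3,053.10 − (-$2,381.67) = $5,434.77

$5,434.77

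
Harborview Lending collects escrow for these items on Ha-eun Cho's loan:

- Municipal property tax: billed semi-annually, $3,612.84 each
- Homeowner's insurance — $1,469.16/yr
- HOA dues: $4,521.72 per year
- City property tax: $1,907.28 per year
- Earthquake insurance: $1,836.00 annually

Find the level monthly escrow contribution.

Municipal property tax: $3,612.84 × 2 = $7,225.68
Homeowner's insurance: $1,469.16
HOA dues: $4,521.72
City property tax: $1,907.28
Earthquake insurance: $1,836.00
Annual escrow total = $16,959.84
Monthly escrow = $16,959.84 / 12 = $1,413.32

$1,413.32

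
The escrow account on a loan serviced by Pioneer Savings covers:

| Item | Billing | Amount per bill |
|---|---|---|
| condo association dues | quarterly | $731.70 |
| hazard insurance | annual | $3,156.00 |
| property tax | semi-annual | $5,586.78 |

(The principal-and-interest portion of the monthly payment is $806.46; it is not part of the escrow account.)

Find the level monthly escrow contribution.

$1,438.03

Condo association dues: $731.70 × 4 = $2,926.80
Hazard insurance: $3,156.00
Property tax: $5,586.78 × 2 = $11,173.56
Annual escrow total = $17,256.36
Monthly = $17,256.36 / 12 = $1,438.03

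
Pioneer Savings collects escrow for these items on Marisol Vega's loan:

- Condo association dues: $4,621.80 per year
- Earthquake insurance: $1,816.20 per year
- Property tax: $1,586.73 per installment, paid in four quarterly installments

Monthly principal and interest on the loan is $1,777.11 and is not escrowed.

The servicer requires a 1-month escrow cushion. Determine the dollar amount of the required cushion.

$1,065.41

Condo association dues — $4,621.80/yr
Earthquake insurance — $1,816.20/yr
Property tax — $1,586.73 × 4 = $6,346.92/yr
Total annual escrow = $4,621.80 + $1,816.20 + $6,346.92 = $12,784.92
Per month = $12,784.92 ÷ 12 = $1,065.41
Cushion = 1 × $1,065.41 = $1,065.41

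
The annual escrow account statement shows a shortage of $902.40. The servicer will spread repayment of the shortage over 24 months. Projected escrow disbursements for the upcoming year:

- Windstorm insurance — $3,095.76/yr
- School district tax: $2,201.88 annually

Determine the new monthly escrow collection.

Windstorm insurance = $3,095.76 per year
School district tax = $2,201.88 per year
Annual escrow total = $5,297.64
Per month = $5,297.64 / 12 = $441.47
Shortage spread = $902.40 ÷ 24 = $37.60/mo
Adjusted monthly = $441.47 + $37.60 = $479.07

$479.07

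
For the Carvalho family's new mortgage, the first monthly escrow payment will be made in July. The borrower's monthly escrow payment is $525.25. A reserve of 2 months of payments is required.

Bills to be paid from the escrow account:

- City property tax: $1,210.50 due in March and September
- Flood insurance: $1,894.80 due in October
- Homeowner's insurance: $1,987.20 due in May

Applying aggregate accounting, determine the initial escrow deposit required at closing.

$2,054.80

Cushion = 2 × $525.25 = $1,050.50
Trial balance (start $0, +$525.25 each month, − disbursements):
  Jul: +$525.25 → $525.25
  Aug: +$525.25 → $1,050.50
  Sep: +$525.25 − $1,210.50 → $365.25
  Oct: +$525.25 − $1,894.80 → -$1,004.30
  Nov: +$525.25 → -$479.05
  Dec: +$525.25 → $46.20
  Jan: +$525.25 → $571.45
  Feb: +$525.25 → $1,096.70
  Mar: +$525.25 − $1,210.50 → $411.45
  Apr: +$525.25 → $936.70
  May: +$525.25 − $1,987.20 → -$525.25
  Jun: +$525.25 → $0.00
Lowest trial balance = -$1,004.30 (Oct)
Initial deposit = cushion − low point = $1,050.50 − (-$1,004.30) = $2,054.80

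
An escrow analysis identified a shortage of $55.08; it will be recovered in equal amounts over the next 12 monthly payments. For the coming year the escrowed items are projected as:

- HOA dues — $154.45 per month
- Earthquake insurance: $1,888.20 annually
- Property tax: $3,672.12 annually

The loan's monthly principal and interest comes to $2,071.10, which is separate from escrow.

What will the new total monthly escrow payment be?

HOA dues — $154.45 × 12 = $1,853.40 annually
Earthquake insurance — $1,888.20 annually
Property tax — $3,672.12 annually
Total annual escrow = $7,413.72
Base monthly escrow = $7,413.72 ÷ 12 = $617.81
Monthly shortage recovery: $55.08 ÷ 12 = $4.59
New monthly escrow = $617.81 + $4.59 = $622.40

$622.40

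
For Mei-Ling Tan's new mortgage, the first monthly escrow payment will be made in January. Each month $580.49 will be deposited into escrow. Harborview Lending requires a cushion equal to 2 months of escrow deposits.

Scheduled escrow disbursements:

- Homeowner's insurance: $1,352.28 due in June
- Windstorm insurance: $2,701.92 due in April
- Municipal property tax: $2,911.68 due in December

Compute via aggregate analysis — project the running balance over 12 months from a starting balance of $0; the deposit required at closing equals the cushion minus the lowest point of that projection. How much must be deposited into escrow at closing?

Cushion = 2 × $580.49 = $1,160.98
Trial balance (start $0, +$580.49 each month, − disbursements):
  Jan: +$580.49 → $580.49
  Feb: +$580.49 → $1,160.98
  Mar: +$580.49 → $1,741.47
  Apr: +$580.49 − $2,701.92 → -$379.96
  May: +$580.49 → $200.53
  Jun: +$580.49 − $1,352.28 → -$571.26
  Jul: +$580.49 → $9.23
  Aug: +$580.49 → $589.72
  Sep: +$580.49 → $1,170.21
  Oct: +$580.49 → $1,750.70
  Nov: +$580.49 → $2,331.19
  Dec: +$580.49 − $2,911.68 → $0.00
Lowest trial balance = -$571.26 (Jun)
Initial deposit = cushion − low point = $1,160.98 − (-$571.26) = $1,732.24

$1,732.24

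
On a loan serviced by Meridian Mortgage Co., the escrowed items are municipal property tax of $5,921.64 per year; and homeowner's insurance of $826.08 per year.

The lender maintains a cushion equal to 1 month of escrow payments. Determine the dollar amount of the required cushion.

Municipal property tax — $5,921.64 per year
Homeowner's insurance — $826.08 per year
Yearly total = $5,921.64 + $826.08 = $6,747.72
Monthly = $6,747.72 ÷ 12 = $562.31
Reserve = 1 × $562.31 = $562.31

$562.31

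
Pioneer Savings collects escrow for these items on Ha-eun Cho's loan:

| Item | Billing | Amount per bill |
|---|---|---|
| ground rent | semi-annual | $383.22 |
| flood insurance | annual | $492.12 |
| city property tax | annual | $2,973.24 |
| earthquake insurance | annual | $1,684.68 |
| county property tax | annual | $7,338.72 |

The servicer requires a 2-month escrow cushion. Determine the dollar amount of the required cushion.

$2,209.20

Ground rent = $383.22 × 2 = $766.44/yr
Flood insurance = $492.12/yr
City property tax = $2,973.24/yr
Earthquake insurance = $1,684.68/yr
County property tax = $7,338.72/yr
Combined annual = $13,255.20
Base monthly escrow = $13,255.20 ÷ 12 = $1,104.60
Cushion = 2 × $1,104.60 = $2,209.20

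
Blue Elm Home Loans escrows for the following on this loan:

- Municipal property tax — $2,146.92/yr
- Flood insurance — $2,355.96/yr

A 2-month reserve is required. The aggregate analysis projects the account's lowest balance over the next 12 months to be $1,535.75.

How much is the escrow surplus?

Municipal property tax = $2,146.92
Flood insurance = $2,355.96
Total annual escrow = $2,146.92 + $2,355.96 = $4,502.88
Monthly escrow = $4,502.88 / 12 = $375.24
Required cushion = 2 × $375.24 = $750.48
Surplus = $1,535.75 − $750.48 = $785.27

$785.27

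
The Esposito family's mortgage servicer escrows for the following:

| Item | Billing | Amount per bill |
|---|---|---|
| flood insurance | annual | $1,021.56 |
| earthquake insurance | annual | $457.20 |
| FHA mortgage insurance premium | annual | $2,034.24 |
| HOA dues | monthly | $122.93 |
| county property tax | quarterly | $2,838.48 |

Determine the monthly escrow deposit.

$1,361.84

Flood insurance = $1,021.56 per year
Earthquake insurance = $457.20 per year
FHA mortgage insurance premium = $2,034.24 per year
HOA dues = $122.93 × 12 = $1,475.16 per year
County property tax = $2,838.48 × 4 = $11,353.92 per year
Total per year = $1,021.56 + $457.20 + $2,034.24 + $1,475.16 + $11,353.92 = $16,342.08
Monthly = $16,342.08 / 12 = $1,361.84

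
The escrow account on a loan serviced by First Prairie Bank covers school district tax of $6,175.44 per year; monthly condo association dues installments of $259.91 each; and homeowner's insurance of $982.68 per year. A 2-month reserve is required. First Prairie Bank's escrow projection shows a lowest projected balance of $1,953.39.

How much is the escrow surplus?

$240.55

School district tax — $6,175.44 per year
Condo association dues — $259.91 × 12 = $3,118.92 per year
Homeowner's insurance — $982.68 per year
Annual escrow total = $10,277.04
Monthly escrow = $10,277.04 / 12 = $856.42
Cushion = 2 × $856.42 = $1,712.84
Surplus = $1,953.39 − $1,712.84 = $240.55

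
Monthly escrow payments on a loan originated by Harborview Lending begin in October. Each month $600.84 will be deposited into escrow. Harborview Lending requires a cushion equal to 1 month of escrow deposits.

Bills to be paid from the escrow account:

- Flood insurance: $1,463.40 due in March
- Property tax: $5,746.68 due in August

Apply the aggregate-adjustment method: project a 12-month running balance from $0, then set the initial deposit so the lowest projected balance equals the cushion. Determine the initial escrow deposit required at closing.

$1,201.68

Cushion = 1 × $600.84 = $600.84
Trial balance (start $0, +$600.84 each month, − disbursements):
  Oct: +$600.84 → $600.84
  Nov: +$600.84 → $1,201.68
  Dec: +$600.84 → $1,802.52
  Jan: +$600.84 → $2,403.36
  Feb: +$600.84 → $3,004.20
  Mar: +$600.84 − $1,463.40 → $2,141.64
  Apr: +$600.84 → $2,742.48
  May: +$600.84 → $3,343.32
  Jun: +$600.84 → $3,944.16
  Jul: +$600.84 → $4,545.00
  Aug: +$600.84 − $5,746.68 → -$600.84
  Sep: +$600.84 → $0.00
Lowest trial balance = -$600.84 (Aug)
Initial deposit = cushion − low point = $600.84 − (-$600.84) = $1,201.68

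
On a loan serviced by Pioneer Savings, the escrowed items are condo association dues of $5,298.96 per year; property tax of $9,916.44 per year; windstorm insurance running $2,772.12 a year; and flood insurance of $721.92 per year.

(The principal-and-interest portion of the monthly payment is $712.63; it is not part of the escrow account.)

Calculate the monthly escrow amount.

$1,559.12

Condo association dues = $5,298.96
Property tax = $9,916.44
Windstorm insurance = $2,772.12
Flood insurance = $721.92
Total annual escrow = $18,709.44
Base monthly escrow = $18,709.44 / 12 = $1,559.12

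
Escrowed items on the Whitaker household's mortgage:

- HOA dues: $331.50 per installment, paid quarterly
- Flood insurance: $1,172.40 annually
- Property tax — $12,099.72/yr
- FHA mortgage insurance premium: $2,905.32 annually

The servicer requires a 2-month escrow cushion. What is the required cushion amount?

$2,917.24

HOA dues: $331.50 × 4 = $1,326.00/yr
Flood insurance: $1,172.40/yr
Property tax: $12,099.72/yr
FHA mortgage insurance premium: $2,905.32/yr
Combined annual = $1,326.00 + $1,172.40 + $12,099.72 + $2,905.32 = $17,503.44
Base monthly escrow = $17,503.44 ÷ 12 = $1,458.62
Required cushion = 2 × $1,458.62 = $2,917.24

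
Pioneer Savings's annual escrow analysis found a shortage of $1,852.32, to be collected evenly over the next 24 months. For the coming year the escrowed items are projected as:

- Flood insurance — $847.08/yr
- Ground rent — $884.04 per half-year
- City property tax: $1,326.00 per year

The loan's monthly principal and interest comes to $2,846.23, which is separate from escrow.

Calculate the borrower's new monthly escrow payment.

$405.61

Flood insurance: $847.08 annually
Ground rent: $884.04 × 2 = $1,768.08 annually
City property tax: $1,326.00 annually
Annual escrow total = $847.08 + $1,768.08 + $1,326.00 = $3,941.16
Monthly escrow = $3,941.16 / 12 = $328.43
Shortage per month = $1,852.32 ÷ 24 = $77.18
Adjusted monthly = $328.43 + $77.18 = $405.61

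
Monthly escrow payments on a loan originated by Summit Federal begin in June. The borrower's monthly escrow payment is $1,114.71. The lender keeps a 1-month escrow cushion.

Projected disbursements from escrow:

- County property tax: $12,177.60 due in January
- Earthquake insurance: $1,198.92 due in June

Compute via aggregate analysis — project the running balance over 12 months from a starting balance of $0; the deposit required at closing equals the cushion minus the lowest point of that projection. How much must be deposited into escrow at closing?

$5,573.55

Cushion = 1 × $1,114.71 = $1,114.71
Trial balance (start $0, +$1,114.71 each month, − disbursements):
  Jun: +$1,114.71 − $1,198.92 → -$84.21
  Jul: +$1,114.71 → $1,030.50
  Aug: +$1,114.71 → $2,145.21
  Sep: +$1,114.71 → $3,259.92
  Oct: +$1,114.71 → $4,374.63
  Nov: +$1,114.71 → $5,489.34
  Dec: +$1,114.71 → $6,604.05
  Jan: +$1,114.71 − $12,177.60 → -$4,458.84
  Feb: +$1,114.71 → -$3,344.13
  Mar: +$1,114.71 → -$2,229.42
  Apr: +$1,114.71 → -$1,114.71
  May: +$1,114.71 → $0.00
Lowest trial balance = -$4,458.84 (Jan)
Initial deposit = cushion − low point = $1,114.71 − (-$4,458.84) = $5,573.55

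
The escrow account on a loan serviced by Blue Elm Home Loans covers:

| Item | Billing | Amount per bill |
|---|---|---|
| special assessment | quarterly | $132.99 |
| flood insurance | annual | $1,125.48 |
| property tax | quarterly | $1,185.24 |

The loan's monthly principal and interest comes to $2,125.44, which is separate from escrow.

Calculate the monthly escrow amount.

$533.20

Special assessment = $132.99 × 4 = $531.96
Flood insurance = $1,125.48
Property tax = $1,185.24 × 4 = $4,740.96
Total per year = $531.96 + $1,125.48 + $4,740.96 = $6,398.40
Monthly escrow = $6,398.40 ÷ 12 = $533.20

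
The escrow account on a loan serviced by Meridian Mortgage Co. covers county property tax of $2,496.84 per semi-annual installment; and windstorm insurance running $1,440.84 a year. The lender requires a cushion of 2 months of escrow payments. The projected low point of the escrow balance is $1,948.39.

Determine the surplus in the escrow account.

County property tax — $2,496.84 × 2 = $4,993.68 annually
Windstorm insurance — $1,440.84 annually
Annual escrow total = $6,434.52
Base monthly escrow = $6,434.52 / 12 = $536.21
Cushion = 2 × $536.21 = $1,072.42
Surplus = $1,948.39 − $1,072.42 = $875.97

$875.97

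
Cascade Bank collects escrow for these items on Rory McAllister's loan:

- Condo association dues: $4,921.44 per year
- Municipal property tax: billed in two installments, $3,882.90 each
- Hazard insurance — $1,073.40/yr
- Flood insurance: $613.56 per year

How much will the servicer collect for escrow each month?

$1,197.85

Condo association dues: $4,921.44 per year
Municipal property tax: $3,882.90 × 2 = $7,765.80 per year
Hazard insurance: $1,073.40 per year
Flood insurance: $613.56 per year
Total per year = $4,921.44 + $7,765.80 + $1,073.40 + $613.56 = $14,374.20
Monthly escrow = $14,374.20 ÷ 12 = $1,197.85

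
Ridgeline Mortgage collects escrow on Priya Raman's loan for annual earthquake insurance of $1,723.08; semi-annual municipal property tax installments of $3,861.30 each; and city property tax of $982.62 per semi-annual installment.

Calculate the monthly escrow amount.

$950.91

Earthquake insurance — $1,723.08 per year
Municipal property tax — $3,861.30 × 2 = $7,722.60 per year
City property tax — $982.62 × 2 = $1,965.24 per year
Annual escrow total = $1,723.08 + $7,722.60 + $1,965.24 = $11,410.92
Monthly = $11,410.92 / 12 = $950.91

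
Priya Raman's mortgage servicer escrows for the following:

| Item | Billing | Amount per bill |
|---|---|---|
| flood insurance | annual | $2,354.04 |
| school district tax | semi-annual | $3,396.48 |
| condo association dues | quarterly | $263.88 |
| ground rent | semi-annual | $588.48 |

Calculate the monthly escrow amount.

Flood insurance — $2,354.04/yr
School district tax — $3,396.48 × 2 = $6,792.96/yr
Condo association dues — $263.88 × 4 = $1,055.52/yr
Ground rent — $588.48 × 2 = $1,176.96/yr
Yearly total = $11,379.48
Monthly escrow = $11,379.48 / 12 = $948.29

$948.29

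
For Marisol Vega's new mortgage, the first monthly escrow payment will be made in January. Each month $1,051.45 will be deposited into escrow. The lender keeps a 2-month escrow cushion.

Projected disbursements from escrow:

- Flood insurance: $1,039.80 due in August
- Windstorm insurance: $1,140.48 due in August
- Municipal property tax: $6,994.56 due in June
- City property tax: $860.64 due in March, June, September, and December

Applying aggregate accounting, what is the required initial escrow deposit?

$4,587.42

Cushion = 2 × $1,051.45 = $2,102.90
Trial balance (start $0, +$1,051.45 each month, − disbursements):
  Jan: +$1,051.45 → $1,051.45
  Feb: +$1,051.45 → $2,102.90
  Mar: +$1,051.45 − $860.64 → $2,293.71
  Apr: +$1,051.45 → $3,345.16
  May: +$1,051.45 → $4,396.61
  Jun: +$1,051.45 − $7,855.20 → -$2,407.14
  Jul: +$1,051.45 → -$1,355.69
  Aug: +$1,051.45 − $2,180.28 → -$2,484.52
  Sep: +$1,051.45 − $860.64 → -$2,293.71
  Oct: +$1,051.45 → -$1,242.26
  Nov: +$1,051.45 → -$190.81
  Dec: +$1,051.45 − $860.64 → $0.00
Lowest trial balance = -$2,484.52 (Aug)
Initial deposit = cushion − low point = $2,102.90 − (-$2,484.52) = $4,587.42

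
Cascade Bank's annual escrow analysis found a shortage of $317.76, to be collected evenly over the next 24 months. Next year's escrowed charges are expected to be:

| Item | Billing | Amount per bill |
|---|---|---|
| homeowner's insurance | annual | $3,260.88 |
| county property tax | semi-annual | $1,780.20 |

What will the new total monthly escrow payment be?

$581.68

Homeowner's insurance: $3,260.88 annually
County property tax: $1,780.20 × 2 = $3,560.40 annually
Combined annual = $6,821.28
Base monthly escrow = $6,821.28 / 12 = $568.44
Shortage per month = $317.76 ÷ 24 = $13.24
Adjusted monthly = $568.44 + $13.24 = $581.68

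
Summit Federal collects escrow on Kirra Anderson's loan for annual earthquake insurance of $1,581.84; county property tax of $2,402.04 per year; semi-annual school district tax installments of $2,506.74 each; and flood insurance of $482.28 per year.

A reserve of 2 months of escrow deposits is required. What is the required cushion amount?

Earthquake insurance: $1,581.84/yr
County property tax: $2,402.04/yr
School district tax: $2,506.74 × 2 = $5,013.48/yr
Flood insurance: $482.28/yr
Combined annual = $9,479.64
Per month = $9,479.64 ÷ 12 = $789.97
Cushion = 2 × $789.97 = $1,579.94

$1,579.94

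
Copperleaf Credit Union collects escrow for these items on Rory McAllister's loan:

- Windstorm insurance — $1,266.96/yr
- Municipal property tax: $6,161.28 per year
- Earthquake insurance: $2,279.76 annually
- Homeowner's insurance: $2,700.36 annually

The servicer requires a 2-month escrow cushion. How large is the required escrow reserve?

Windstorm insurance: $1,266.96
Municipal property tax: $6,161.28
Earthquake insurance: $2,279.76
Homeowner's insurance: $2,700.36
Total per year = $1,266.96 + $6,161.28 + $2,279.76 + $2,700.36 = $12,408.36
Base monthly escrow = $12,408.36 ÷ 12 = $1,034.03
Reserve = 2 × $1,034.03 = $2,068.06

$2,068.06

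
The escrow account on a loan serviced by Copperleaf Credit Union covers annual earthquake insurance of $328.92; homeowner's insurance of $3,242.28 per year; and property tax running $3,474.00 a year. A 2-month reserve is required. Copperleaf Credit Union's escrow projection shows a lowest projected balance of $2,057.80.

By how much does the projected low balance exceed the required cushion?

Earthquake insurance — $328.92 annually
Homeowner's insurance — $3,242.28 annually
Property tax — $3,474.00 annually
Annual escrow total = $7,045.20
Monthly escrow = $7,045.20 / 12 = $587.10
Required reserve = 2 × $587.10 = $1,174.20
Surplus = $2,057.80 − $1,174.20 = $883.60

$883.60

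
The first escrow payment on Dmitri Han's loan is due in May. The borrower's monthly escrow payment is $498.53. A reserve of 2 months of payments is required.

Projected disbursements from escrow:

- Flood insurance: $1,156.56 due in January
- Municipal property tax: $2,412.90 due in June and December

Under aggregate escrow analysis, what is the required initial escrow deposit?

$2,492.65

Cushion = 2 × $498.53 = $997.06
Trial balance (start $0, +$498.53 each month, − disbursements):
  May: +$498.53 → $498.53
  Jun: +$498.53 − $2,412.90 → -$1,415.84
  Jul: +$498.53 → -$917.31
  Aug: +$498.53 → -$418.78
  Sep: +$498.53 → $79.75
  Oct: +$498.53 → $578.28
  Nov: +$498.53 → $1,076.81
  Dec: +$498.53 − $2,412.90 → -$837.56
  Jan: +$498.53 − $1,156.56 → -$1,495.59
  Feb: +$498.53 → -$997.06
  Mar: +$498.53 → -$498.53
  Apr: +$498.53 → $0.00
Lowest trial balance = -$1,495.59 (Jan)
Initial deposit = cushion − low point = $997.06 − (-$1,495.59) = $2,492.65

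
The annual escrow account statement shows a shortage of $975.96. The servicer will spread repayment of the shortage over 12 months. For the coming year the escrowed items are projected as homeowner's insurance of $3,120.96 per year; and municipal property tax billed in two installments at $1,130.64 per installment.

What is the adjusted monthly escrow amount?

$529.85

Homeowner's insurance: $3,120.96/yr
Municipal property tax: $1,130.64 × 2 = $2,261.28/yr
Yearly total = $3,120.96 + $2,261.28 = $5,382.24
Base monthly escrow = $5,382.24 / 12 = $448.52
Shortage spread = $975.96 / 12 = $81.33/mo
New monthly escrow = $448.52 + $81.33 = $529.85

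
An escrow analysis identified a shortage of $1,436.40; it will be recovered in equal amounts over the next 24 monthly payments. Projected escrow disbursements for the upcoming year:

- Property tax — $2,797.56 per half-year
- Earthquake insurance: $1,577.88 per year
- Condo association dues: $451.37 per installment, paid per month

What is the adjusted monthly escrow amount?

$1,108.97

Property tax: $2,797.56 × 2 = $5,595.12/yr
Earthquake insurance: $1,577.88/yr
Condo association dues: $451.37 × 12 = $5,416.44/yr
Annual escrow total = $5,595.12 + $1,577.88 + $5,416.44 = $12,589.44
Base monthly escrow = $12,589.44 ÷ 12 = $1,049.12
Shortage spread = $1,436.40 ÷ 24 = $59.85/mo
Adjusted monthly = $1,049.12 + $59.85 = $1,108.97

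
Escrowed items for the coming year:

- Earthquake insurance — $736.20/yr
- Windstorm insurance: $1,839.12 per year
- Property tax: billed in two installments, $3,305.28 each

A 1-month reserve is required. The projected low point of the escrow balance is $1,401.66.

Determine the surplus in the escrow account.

Earthquake insurance: $736.20
Windstorm insurance: $1,839.12
Property tax: $3,305.28 × 2 = $6,610.56
Annual escrow total = $9,185.88
Base monthly escrow = $9,185.88 / 12 = $765.49
Required cushion = 1 × $765.49 = $765.49
Excess over cushion: $1,401.66 − $765.49 = $636.17

$636.17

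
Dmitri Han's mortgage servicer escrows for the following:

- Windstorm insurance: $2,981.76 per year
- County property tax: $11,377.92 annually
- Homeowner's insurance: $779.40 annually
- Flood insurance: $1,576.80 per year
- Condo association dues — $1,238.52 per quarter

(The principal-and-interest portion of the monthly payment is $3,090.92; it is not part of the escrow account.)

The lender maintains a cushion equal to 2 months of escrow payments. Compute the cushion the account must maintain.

Windstorm insurance: $2,981.76 per year
County property tax: $11,377.92 per year
Homeowner's insurance: $779.40 per year
Flood insurance: $1,576.80 per year
Condo association dues: $1,238.52 × 4 = $4,954.08 per year
Combined annual = $21,669.96
Monthly = $21,669.96 ÷ 12 = $1,805.83
Reserve = 2 × $1,805.83 = $3,611.66

$3,611.66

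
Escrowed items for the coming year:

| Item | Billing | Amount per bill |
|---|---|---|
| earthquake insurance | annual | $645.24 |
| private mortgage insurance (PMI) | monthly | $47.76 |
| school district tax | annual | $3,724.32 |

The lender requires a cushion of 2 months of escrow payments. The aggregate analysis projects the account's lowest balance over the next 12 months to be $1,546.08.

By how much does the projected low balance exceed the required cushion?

$722.30

Earthquake insurance = $645.24/yr
Private mortgage insurance (PMI) = $47.76 × 12 = $573.12/yr
School district tax = $3,724.32/yr
Total annual escrow = $4,942.68
Per month = $4,942.68 ÷ 12 = $411.89
Cushion = 2 × $411.89 = $823.78
Surplus = $1,546.08 − $823.78 = $722.30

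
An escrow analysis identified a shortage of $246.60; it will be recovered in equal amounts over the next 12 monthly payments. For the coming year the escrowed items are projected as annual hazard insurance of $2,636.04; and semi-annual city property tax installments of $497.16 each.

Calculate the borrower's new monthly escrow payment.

Hazard insurance: $2,636.04 annually
City property tax: $497.16 × 2 = $994.32 annually
Annual escrow total = $3,630.36
Base monthly escrow = $3,630.36 / 12 = $302.53
Shortage per month = $246.60 / 12 = $20.55
New monthly escrow = $302.53 + $20.55 = $323.08

$323.08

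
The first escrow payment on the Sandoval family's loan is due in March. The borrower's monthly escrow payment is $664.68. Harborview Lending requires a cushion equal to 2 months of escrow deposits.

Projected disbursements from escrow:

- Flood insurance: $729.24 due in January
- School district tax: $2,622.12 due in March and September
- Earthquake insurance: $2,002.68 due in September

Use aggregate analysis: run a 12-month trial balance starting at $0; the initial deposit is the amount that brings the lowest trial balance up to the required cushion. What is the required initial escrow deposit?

$3,923.52

Cushion = 2 × $664.68 = $1,329.36
Trial balance (start $0, +$664.68 each month, − disbursements):
  Mar: +$664.68 − $2,622.12 → -$1,957.44
  Apr: +$664.68 → -$1,292.76
  May: +$664.68 → -$628.08
  Jun: +$664.68 → $36.60
  Jul: +$664.68 → $701.28
  Aug: +$664.68 → $1,365.96
  Sep: +$664.68 − $4,624.80 → -$2,594.16
  Oct: +$664.68 → -$1,929.48
  Nov: +$664.68 → -$1,264.80
  Dec: +$664.68 → -$600.12
  Jan: +$664.68 − $729.24 → -$664.68
  Feb: +$664.68 → $0.00
Lowest trial balance = -$2,594.16 (Sep)
Initial deposit = cushion − low point = $1,329.36 − (-$2,594.16) = $3,923.52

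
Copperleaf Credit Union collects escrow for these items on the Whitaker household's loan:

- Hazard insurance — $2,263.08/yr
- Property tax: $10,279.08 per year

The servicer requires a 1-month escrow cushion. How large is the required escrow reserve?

Hazard insurance = $2,263.08
Property tax = $10,279.08
Total per year = $12,542.16
Base monthly escrow = $12,542.16 / 12 = $1,045.18
Cushion = 1 × $1,045.18 = $1,045.18

$1,045.18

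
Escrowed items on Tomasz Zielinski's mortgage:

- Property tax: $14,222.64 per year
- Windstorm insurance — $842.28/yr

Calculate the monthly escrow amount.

Property tax — $14,222.64/yr
Windstorm insurance — $842.28/yr
Total annual escrow = $14,222.64 + $842.28 = $15,064.92
Per month = $15,064.92 / 12 = $1,255.41

$1,255.41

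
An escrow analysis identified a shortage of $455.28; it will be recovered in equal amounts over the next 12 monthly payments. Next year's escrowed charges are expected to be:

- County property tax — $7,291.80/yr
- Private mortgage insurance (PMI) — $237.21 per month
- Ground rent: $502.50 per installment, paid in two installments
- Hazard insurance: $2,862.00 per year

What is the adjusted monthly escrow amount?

$1,205.05

County property tax — $7,291.80 annually
Private mortgage insurance (PMI) — $237.21 × 12 = $2,846.52 annually
Ground rent — $502.50 × 2 = $1,005.00 annually
Hazard insurance — $2,862.00 annually
Annual escrow total = $14,005.32
Per month = $14,005.32 ÷ 12 = $1,167.11
Shortage spread = $455.28 ÷ 12 = $37.94/mo
New monthly escrow = $1,167.11 + $37.94 = $1,205.05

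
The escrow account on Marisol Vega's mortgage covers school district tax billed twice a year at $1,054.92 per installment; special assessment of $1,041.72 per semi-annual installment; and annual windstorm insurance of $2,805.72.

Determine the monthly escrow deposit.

$583.25

School district tax: $1,054.92 × 2 = $2,109.84 annually
Special assessment: $1,041.72 × 2 = $2,083.44 annually
Windstorm insurance: $2,805.72 annually
Total annual escrow = $2,109.84 + $2,083.44 + $2,805.72 = $6,999.00
Per month = $6,999.00 / 12 = $583.25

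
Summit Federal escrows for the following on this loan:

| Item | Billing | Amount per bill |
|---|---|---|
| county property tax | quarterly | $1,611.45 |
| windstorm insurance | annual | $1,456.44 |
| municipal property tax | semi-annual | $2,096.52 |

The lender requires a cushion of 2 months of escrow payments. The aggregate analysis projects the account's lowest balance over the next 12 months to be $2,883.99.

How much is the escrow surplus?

County property tax: $1,611.45 × 4 = $6,445.80/yr
Windstorm insurance: $1,456.44/yr
Municipal property tax: $2,096.52 × 2 = $4,193.04/yr
Total annual escrow = $6,445.80 + $1,456.44 + $4,193.04 = $12,095.28
Monthly = $12,095.28 / 12 = $1,007.94
Required reserve = 2 × $1,007.94 = $2,015.88
Excess over cushion: $2,883.99 − $2,015.88 = $868.11

$868.11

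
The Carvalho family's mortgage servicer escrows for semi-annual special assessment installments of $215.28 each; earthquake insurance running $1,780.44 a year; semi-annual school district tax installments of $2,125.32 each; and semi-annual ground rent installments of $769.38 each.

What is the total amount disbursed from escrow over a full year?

$8,000.40

Special assessment = $215.28 × 2 = $430.56/yr
Earthquake insurance = $1,780.44/yr
School district tax = $2,125.32 × 2 = $4,250.64/yr
Ground rent = $769.38 × 2 = $1,538.76/yr
Total per year = $430.56 + $1,780.44 + $4,250.64 + $1,538.76 = $8,000.40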